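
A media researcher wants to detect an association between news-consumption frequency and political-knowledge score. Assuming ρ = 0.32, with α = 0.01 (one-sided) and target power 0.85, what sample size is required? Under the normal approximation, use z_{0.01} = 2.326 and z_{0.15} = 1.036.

Fisher's z: C = ½·ln((1+r)/(1−r)) = ½·ln(1.9412) = 0.3316.
n = ((z_{α} + z_β)/C)² + 3.
(2.326 + 1.036) / 0.3316 = 3.362 / 0.3316 = 10.139.
n = 10.139² + 3 = 102.79 + 3 = 105.8.
Round up.

n = 106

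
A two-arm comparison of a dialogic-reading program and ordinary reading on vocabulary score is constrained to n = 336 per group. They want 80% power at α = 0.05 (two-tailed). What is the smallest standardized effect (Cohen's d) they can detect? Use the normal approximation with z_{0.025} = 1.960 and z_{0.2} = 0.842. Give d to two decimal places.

d_min ≈ 0.22

For two independent groups of n = 336 each: d_min = (z_{α/2} + z_β)·√(2/n).
z-sum = 1.960 + 0.842 = 2.802.
d_min = 2.802 × √(2/336) = 2.802 × 0.0772 = 0.216.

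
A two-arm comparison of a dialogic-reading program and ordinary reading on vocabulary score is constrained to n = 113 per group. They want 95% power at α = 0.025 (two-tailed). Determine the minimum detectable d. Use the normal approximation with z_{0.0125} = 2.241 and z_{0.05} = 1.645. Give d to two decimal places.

For two independent groups of n = 113 each: d_min = (z_{α/2} + z_β)·√(2/n).
z-sum = 2.241 + 1.645 = 3.886.
d_min = 3.886 × √(2/113) = 3.886 × 0.1330 = 0.517.

d_min ≈ 0.52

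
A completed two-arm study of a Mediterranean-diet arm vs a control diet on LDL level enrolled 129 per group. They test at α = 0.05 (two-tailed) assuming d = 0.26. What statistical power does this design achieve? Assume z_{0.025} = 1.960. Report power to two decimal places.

power ≈ 0.55

For two equal groups, power = Φ(d·√(n/2) − z_{α/2}).
d·√(n/2) = 0.26 × √(129/2) = 0.26 × 8.031 = 2.088.
z_β = 2.088 − 1.960 = 0.128.
Power = Φ(0.128) = 0.551.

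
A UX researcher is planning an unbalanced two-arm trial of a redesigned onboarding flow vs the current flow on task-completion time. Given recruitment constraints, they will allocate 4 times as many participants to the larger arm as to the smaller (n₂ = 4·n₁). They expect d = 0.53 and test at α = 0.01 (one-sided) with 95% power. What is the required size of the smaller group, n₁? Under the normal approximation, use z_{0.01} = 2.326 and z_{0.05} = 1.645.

With allocation ratio k = n₂/n₁ = 4, Var(x̄₁−x̄₂) = σ²(1/n₁ + 1/(k·n₁)) = σ²·(k+1)/(k·n₁).
So n₁ = (1 + 1/k)·((z_{α} + z_β)/d)² = 1.250 × (3.971/0.53)².
n₁ = 1.250 × 56.14 = 70.2.
Round up: n₁ = 71, giving n₂ = 4 × 71 = 284.

n₁ = 71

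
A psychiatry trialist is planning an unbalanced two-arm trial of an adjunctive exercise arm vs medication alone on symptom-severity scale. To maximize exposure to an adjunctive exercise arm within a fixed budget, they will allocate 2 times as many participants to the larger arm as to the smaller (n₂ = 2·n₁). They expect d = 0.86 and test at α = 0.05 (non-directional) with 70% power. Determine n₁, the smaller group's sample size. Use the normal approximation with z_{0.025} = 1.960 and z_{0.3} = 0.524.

n₁ = 13

With allocation ratio k = n₂/n₁ = 2, Var(x̄₁−x̄₂) = σ²(1/n₁ + 1/(k·n₁)) = σ²·(k+1)/(k·n₁).
So n₁ = (1 + 1/k)·((z_{α/2} + z_β)/d)² = 1.500 × (2.484/0.86)².
n₁ = 1.500 × 8.34 = 12.5.
Round up: n₁ = 13, giving n₂ = 2 × 13 = 26.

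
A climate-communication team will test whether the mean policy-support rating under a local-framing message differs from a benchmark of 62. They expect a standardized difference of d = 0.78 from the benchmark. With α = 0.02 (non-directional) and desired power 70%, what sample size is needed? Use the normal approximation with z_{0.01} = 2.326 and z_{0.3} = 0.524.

For a one-sample test: n = ((z_{α/2} + z_β) / d)².
z_{α/2} + z_β = 2.326 + 0.524 = 2.850.
n = (2.850 / 0.78)² = 3.654² = 13.35.
Round up.

n = 14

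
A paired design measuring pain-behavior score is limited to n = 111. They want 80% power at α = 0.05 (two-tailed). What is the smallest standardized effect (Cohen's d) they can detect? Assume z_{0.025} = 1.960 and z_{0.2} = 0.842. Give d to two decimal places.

For a single sample (or paired design) of n = 111: d_min = (z_{α/2} + z_β)/√n.
z-sum = 1.960 + 0.842 = 2.802.
d_min = 2.802 / √111 = 2.802 / 10.536 = 0.266.

d_min ≈ 0.27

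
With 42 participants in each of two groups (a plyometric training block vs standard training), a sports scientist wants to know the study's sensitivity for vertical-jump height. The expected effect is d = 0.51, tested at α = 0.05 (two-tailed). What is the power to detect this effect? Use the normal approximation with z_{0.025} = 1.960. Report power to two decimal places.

power ≈ 0.65

For two equal groups, power = Φ(d·√(n/2) − z_{α/2}).
d·√(n/2) = 0.51 × √(42/2) = 0.51 × 4.583 = 2.337.
z_β = 2.337 − 1.960 = 0.377.
Power = Φ(0.377) = 0.647.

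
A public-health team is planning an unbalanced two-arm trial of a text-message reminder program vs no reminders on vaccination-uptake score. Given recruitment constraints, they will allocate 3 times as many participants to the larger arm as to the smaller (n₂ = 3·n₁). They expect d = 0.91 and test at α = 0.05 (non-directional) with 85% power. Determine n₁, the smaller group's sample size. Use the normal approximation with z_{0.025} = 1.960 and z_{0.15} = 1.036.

n₁ = 15

With allocation ratio k = n₂/n₁ = 3, Var(x̄₁−x̄₂) = σ²(1/n₁ + 1/(k·n₁)) = σ²·(k+1)/(k·n₁).
So n₁ = (1 + 1/k)·((z_{α/2} + z_β)/d)² = 1.333 × (2.996/0.91)².
n₁ = 1.333 × 10.84 = 14.5.
Round up: n₁ = 15, giving n₂ = 3 × 15 = 45.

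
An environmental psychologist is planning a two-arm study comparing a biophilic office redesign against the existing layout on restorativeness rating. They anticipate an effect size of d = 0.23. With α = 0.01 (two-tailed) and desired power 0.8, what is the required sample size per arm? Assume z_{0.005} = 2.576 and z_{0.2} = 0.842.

n = 442 per group

For two independent groups with equal n: n = 2·((z_{α/2} + z_β) / d)².
z_{α/2} + z_β = 2.576 + 0.842 = 3.418.
n = 2 × (3.418 / 0.23)² = 2 × 14.861² = 2 × 220.85 = 441.7.
Round up to the next whole participant.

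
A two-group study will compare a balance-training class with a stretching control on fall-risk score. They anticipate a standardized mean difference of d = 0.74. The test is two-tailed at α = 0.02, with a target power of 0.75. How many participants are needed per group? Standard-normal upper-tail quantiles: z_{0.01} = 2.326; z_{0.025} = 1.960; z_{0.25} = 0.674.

n = 33 per group

For two independent groups with equal n: n = 2·((z_{α/2} + z_β) / d)².
z_{α/2} + z_β = 2.326 + 0.674 = 3.000.
n = 2 × (3.000 / 0.74)² = 2 × 4.054² = 2 × 16.44 = 32.9.
Round up to the next whole participant.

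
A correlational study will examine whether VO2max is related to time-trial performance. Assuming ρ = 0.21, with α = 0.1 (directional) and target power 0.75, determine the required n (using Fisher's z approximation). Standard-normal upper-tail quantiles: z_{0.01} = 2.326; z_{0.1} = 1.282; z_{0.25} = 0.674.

Fisher's z: C = ½·ln((1+r)/(1−r)) = ½·ln(1.5316) = 0.2132.
n = ((z_{α} + z_β)/C)² + 3.
(1.282 + 0.674) / 0.2132 = 1.956 / 0.2132 = 9.174.
n = 9.174² + 3 = 84.17 + 3 = 87.2.
Round up.

n = 88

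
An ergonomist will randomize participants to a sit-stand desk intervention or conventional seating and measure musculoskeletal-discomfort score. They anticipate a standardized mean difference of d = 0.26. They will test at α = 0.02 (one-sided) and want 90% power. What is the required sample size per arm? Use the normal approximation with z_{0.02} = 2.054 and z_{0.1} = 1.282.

For two independent groups with equal n: n = 2·((z_{α} + z_β) / d)².
z_{α} + z_β = 2.054 + 1.282 = 3.336.
n = 2 × (3.336 / 0.26)² = 2 × 12.831² = 2 × 164.63 = 329.3.
Round up to the next whole participant.

n = 330 per group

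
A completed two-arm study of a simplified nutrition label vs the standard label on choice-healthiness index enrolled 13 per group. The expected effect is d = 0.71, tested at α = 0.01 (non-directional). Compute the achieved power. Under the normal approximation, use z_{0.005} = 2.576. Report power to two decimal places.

For two equal groups, power = Φ(d·√(n/2) − z_{α/2}).
d·√(n/2) = 0.71 × √(13/2) = 0.71 × 2.550 = 1.810.
z_β = 1.810 − 2.576 = -0.766.
Power = Φ(-0.766) = 0.222.

power ≈ 0.22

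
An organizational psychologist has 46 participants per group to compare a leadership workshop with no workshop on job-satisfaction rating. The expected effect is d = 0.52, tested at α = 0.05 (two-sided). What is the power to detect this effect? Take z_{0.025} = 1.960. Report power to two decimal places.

power ≈ 0.70

For two equal groups, power = Φ(d·√(n/2) − z_{α/2}).
d·√(n/2) = 0.52 × √(46/2) = 0.52 × 4.796 = 2.494.
z_β = 2.494 − 1.960 = 0.534.
Power = Φ(0.534) = 0.703.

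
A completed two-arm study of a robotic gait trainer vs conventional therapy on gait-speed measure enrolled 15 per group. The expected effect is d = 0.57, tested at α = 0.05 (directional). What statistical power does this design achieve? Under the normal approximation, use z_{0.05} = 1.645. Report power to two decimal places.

power ≈ 0.47

For two equal groups, power = Φ(d·√(n/2) − z_{α}).
d·√(n/2) = 0.57 × √(15/2) = 0.57 × 2.739 = 1.561.
z_β = 1.561 − 1.645 = -0.084.
Power = Φ(-0.084) = 0.467.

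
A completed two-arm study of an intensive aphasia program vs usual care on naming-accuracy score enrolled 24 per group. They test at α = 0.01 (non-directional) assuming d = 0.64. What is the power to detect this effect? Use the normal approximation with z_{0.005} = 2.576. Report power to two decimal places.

power ≈ 0.36

For two equal groups, power = Φ(d·√(n/2) − z_{α/2}).
d·√(n/2) = 0.64 × √(24/2) = 0.64 × 3.464 = 2.217.
z_β = 2.217 − 2.576 = -0.359.
Power = Φ(-0.359) = 0.360.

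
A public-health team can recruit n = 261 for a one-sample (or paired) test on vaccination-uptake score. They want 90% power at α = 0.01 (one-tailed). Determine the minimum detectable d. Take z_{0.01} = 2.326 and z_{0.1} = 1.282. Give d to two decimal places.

d_min ≈ 0.22

For a single sample (or paired design) of n = 261: d_min = (z_{α} + z_β)/√n.
z-sum = 2.326 + 1.282 = 3.608.
d_min = 3.608 / √261 = 3.608 / 16.155 = 0.223.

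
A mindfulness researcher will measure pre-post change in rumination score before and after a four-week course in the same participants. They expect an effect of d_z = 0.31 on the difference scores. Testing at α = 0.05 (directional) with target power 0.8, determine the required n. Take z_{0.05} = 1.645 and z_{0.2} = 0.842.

n = 65 pairs

For a paired (one-sample on differences) test: n = ((z_{α} + z_β) / d)².
z_{α} + z_β = 1.645 + 0.842 = 2.487.
n = (2.487 / 0.31)² = 8.023² = 64.36.
Round up.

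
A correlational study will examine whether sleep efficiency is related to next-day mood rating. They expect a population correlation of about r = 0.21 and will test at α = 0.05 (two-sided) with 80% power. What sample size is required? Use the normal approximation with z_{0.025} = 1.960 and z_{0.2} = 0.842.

n = 176

Fisher's z: C = ½·ln((1+r)/(1−r)) = ½·ln(1.5316) = 0.2132.
n = ((z_{α/2} + z_β)/C)² + 3.
(1.960 + 0.842) / 0.2132 = 2.802 / 0.2132 = 13.143.
n = 13.143² + 3 = 172.73 + 3 = 175.7.
Round up.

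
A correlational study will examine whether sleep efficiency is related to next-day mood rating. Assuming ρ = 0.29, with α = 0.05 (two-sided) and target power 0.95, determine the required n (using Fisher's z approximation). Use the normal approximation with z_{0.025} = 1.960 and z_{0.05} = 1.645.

n = 149

Fisher's z: C = ½·ln((1+r)/(1−r)) = ½·ln(1.8169) = 0.2986.
n = ((z_{α/2} + z_β)/C)² + 3.
(1.960 + 1.645) / 0.2986 = 3.605 / 0.2986 = 12.073.
n = 12.073² + 3 = 145.76 + 3 = 148.8.
Round up.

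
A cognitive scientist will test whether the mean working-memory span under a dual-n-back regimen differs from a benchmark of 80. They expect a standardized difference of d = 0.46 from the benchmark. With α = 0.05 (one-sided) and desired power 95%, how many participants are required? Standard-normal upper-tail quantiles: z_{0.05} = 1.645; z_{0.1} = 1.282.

n = 52

For a one-sample test: n = ((z_{α} + z_β) / d)².
z_{α} + z_β = 1.645 + 1.645 = 3.290.
n = (3.290 / 0.46)² = 7.152² = 51.15.
Round up.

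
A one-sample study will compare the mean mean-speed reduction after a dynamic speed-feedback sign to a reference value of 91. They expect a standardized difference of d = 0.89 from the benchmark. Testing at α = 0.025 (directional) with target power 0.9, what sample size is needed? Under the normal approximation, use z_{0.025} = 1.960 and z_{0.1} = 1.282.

n = 14

For a one-sample test: n = ((z_{α} + z_β) / d)².
z_{α} + z_β = 1.960 + 1.282 = 3.242.
n = (3.242 / 0.89)² = 3.643² = 13.27.
Round up.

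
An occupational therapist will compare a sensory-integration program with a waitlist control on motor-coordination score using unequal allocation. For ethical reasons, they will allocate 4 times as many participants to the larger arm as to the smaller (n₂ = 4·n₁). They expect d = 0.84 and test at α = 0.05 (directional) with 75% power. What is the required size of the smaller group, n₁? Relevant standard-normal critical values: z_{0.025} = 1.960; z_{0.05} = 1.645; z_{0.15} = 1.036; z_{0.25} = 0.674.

With allocation ratio k = n₂/n₁ = 4, Var(x̄₁−x̄₂) = σ²(1/n₁ + 1/(k·n₁)) = σ²·(k+1)/(k·n₁).
So n₁ = (1 + 1/k)·((z_{α} + z_β)/d)² = 1.250 × (2.319/0.84)².
n₁ = 1.250 × 7.62 = 9.5.
Round up: n₁ = 10, giving n₂ = 4 × 10 = 40.

n₁ = 10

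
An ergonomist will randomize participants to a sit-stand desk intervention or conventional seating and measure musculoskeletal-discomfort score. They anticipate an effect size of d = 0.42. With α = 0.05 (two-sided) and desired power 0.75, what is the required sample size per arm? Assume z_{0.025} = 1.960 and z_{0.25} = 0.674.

n = 79 per group

For two independent groups with equal n: n = 2·((z_{α/2} + z_β) / d)².
z_{α/2} + z_β = 1.960 + 0.674 = 2.634.
n = 2 × (2.634 / 0.42)² = 2 × 6.271² = 2 × 39.33 = 78.7.
Round up to the next whole participant.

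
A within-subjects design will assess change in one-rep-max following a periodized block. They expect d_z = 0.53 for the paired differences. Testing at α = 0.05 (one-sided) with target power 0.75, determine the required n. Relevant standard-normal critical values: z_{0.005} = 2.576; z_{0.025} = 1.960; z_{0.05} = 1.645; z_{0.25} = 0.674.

For a paired (one-sample on differences) test: n = ((z_{α} + z_β) / d)².
z_{α} + z_β = 1.645 + 0.674 = 2.319.
n = (2.319 / 0.53)² = 4.375² = 19.14.
Round up.

n = 20 pairs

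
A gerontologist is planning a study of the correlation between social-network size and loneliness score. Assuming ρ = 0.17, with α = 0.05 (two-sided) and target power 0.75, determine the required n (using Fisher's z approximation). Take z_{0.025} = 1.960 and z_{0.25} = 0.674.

n = 239

Fisher's z: C = ½·ln((1+r)/(1−r)) = ½·ln(1.4096) = 0.1717.
n = ((z_{α/2} + z_β)/C)² + 3.
(1.960 + 0.674) / 0.1717 = 2.634 / 0.1717 = 15.341.
n = 15.341² + 3 = 235.34 + 3 = 238.3.
Round up.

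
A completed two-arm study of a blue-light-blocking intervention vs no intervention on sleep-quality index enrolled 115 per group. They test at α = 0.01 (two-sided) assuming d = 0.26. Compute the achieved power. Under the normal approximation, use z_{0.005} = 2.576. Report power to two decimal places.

For two equal groups, power = Φ(d·√(n/2) − z_{α/2}).
d·√(n/2) = 0.26 × √(115/2) = 0.26 × 7.583 = 1.972.
z_β = 1.972 − 2.576 = -0.604.
Power = Φ(-0.604) = 0.273.

power ≈ 0.27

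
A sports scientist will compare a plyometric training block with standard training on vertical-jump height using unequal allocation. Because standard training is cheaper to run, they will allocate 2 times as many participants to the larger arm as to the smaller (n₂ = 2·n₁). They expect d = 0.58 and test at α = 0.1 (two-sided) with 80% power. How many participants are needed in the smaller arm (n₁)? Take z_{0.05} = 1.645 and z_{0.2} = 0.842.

With allocation ratio k = n₂/n₁ = 2, Var(x̄₁−x̄₂) = σ²(1/n₁ + 1/(k·n₁)) = σ²·(k+1)/(k·n₁).
So n₁ = (1 + 1/k)·((z_{α/2} + z_β)/d)² = 1.500 × (2.487/0.58)².
n₁ = 1.500 × 18.39 = 27.6.
Round up: n₁ = 28, giving n₂ = 2 × 28 = 56.

n₁ = 28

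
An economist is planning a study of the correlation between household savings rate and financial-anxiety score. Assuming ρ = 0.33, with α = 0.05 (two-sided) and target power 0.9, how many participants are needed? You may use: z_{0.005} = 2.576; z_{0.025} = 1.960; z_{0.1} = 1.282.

n = 93

Fisher's z: C = ½·ln((1+r)/(1−r)) = ½·ln(1.9851) = 0.3428.
n = ((z_{α/2} + z_β)/C)² + 3.
(1.960 + 1.282) / 0.3428 = 3.242 / 0.3428 = 9.457.
n = 9.457² + 3 = 89.44 + 3 = 92.4.
Round up.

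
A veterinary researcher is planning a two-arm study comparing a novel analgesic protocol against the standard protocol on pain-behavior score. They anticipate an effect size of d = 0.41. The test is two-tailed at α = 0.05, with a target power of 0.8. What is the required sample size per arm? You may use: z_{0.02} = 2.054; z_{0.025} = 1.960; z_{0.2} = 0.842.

For two independent groups with equal n: n = 2·((z_{α/2} + z_β) / d)².
z_{α/2} + z_β = 1.960 + 0.842 = 2.802.
n = 2 × (2.802 / 0.41)² = 2 × 6.834² = 2 × 46.71 = 93.4.
Round up to the next whole participant.

n = 94 per group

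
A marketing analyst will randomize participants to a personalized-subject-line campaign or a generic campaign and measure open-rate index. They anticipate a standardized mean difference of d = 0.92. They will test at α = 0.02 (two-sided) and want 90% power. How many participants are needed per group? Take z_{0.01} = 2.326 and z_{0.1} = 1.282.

n = 31 per group

For two independent groups with equal n: n = 2·((z_{α/2} + z_β) / d)².
z_{α/2} + z_β = 2.326 + 1.282 = 3.608.
n = 2 × (3.608 / 0.92)² = 2 × 3.922² = 2 × 15.38 = 30.8.
Round up to the next whole participant.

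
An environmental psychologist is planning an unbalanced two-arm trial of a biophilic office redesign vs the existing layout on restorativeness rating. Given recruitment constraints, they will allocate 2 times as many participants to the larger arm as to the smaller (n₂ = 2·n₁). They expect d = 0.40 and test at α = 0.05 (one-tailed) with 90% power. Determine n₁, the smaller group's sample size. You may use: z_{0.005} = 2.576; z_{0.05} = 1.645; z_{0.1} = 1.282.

With allocation ratio k = n₂/n₁ = 2, Var(x̄₁−x̄₂) = σ²(1/n₁ + 1/(k·n₁)) = σ²·(k+1)/(k·n₁).
So n₁ = (1 + 1/k)·((z_{α} + z_β)/d)² = 1.500 × (2.927/0.40)².
n₁ = 1.500 × 53.55 = 80.3.
Round up: n₁ = 81, giving n₂ = 2 × 81 = 162.

n₁ = 81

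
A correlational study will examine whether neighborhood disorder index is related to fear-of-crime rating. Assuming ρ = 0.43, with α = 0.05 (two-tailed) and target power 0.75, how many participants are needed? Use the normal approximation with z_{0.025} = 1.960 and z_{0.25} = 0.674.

Fisher's z: C = ½·ln((1+r)/(1−r)) = ½·ln(2.5088) = 0.4599.
n = ((z_{α/2} + z_β)/C)² + 3.
(1.960 + 0.674) / 0.4599 = 2.634 / 0.4599 = 5.727.
n = 5.727² + 3 = 32.80 + 3 = 35.8.
Round up.

n = 36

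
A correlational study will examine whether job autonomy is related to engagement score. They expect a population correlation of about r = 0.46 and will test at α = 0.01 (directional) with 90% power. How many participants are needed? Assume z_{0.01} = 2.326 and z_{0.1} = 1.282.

Fisher's z: C = ½·ln((1+r)/(1−r)) = ½·ln(2.7037) = 0.4973.
n = ((z_{α} + z_β)/C)² + 3.
(2.326 + 1.282) / 0.4973 = 3.608 / 0.4973 = 7.255.
n = 7.255² + 3 = 52.64 + 3 = 55.6.
Round up.

n = 56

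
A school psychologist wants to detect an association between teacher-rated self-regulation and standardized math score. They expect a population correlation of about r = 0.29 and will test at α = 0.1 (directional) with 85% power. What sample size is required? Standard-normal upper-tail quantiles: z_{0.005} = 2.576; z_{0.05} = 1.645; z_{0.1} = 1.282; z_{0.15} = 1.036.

n = 64

Fisher's z: C = ½·ln((1+r)/(1−r)) = ½·ln(1.8169) = 0.2986.
n = ((z_{α} + z_β)/C)² + 3.
(1.282 + 1.036) / 0.2986 = 2.318 / 0.2986 = 7.763.
n = 7.763² + 3 = 60.26 + 3 = 63.3.
Round up.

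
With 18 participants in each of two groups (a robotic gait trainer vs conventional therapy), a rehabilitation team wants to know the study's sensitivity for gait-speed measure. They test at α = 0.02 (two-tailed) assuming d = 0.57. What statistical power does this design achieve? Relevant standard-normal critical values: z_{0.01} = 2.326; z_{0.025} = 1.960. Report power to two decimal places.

power ≈ 0.27

For two equal groups, power = Φ(d·√(n/2) − z_{α/2}).
d·√(n/2) = 0.57 × √(18/2) = 0.57 × 3.000 = 1.710.
z_β = 1.710 − 2.326 = -0.616.
Power = Φ(-0.616) = 0.269.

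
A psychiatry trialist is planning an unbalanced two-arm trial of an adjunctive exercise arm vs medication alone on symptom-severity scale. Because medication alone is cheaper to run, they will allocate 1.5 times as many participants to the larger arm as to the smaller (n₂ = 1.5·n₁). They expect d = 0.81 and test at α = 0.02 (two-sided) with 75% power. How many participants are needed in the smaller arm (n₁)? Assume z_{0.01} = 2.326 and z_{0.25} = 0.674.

n₁ = 23

With allocation ratio k = n₂/n₁ = 1.5, Var(x̄₁−x̄₂) = σ²(1/n₁ + 1/(k·n₁)) = σ²·(k+1)/(k·n₁).
So n₁ = (1 + 1/k)·((z_{α/2} + z_β)/d)² = 1.667 × (3.000/0.81)².
n₁ = 1.667 × 13.72 = 22.9.
Round up: n₁ = 23, giving n₂ = ⌈1.5 × 23⌉ = ⌈34.5⌉ = 35.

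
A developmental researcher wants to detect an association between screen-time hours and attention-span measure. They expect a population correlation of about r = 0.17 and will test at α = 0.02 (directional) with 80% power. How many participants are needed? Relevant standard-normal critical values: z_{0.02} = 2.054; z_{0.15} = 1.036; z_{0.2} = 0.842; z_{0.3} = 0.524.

Fisher's z: C = ½·ln((1+r)/(1−r)) = ½·ln(1.4096) = 0.1717.
n = ((z_{α} + z_β)/C)² + 3.
(2.054 + 0.842) / 0.1717 = 2.896 / 0.1717 = 16.867.
n = 16.867² + 3 = 284.48 + 3 = 287.5.
Round up.

n = 288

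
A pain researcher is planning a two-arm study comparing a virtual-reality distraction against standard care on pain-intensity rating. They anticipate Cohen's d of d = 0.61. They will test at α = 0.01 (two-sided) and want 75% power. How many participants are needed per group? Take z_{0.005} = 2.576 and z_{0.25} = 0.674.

For two independent groups with equal n: n = 2·((z_{α/2} + z_β) / d)².
z_{α/2} + z_β = 2.576 + 0.674 = 3.250.
n = 2 × (3.250 / 0.61)² = 2 × 5.328² = 2 × 28.39 = 56.8.
Round up to the next whole participant.

n = 57 per group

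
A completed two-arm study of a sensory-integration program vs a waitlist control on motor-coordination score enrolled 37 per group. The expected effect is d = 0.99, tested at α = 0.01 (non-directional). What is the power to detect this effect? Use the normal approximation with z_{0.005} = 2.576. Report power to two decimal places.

power ≈ 0.95

For two equal groups, power = Φ(d·√(n/2) − z_{α/2}).
d·√(n/2) = 0.99 × √(37/2) = 0.99 × 4.301 = 4.258.
z_β = 4.258 − 2.576 = 1.682.
Power = Φ(1.682) = 0.954.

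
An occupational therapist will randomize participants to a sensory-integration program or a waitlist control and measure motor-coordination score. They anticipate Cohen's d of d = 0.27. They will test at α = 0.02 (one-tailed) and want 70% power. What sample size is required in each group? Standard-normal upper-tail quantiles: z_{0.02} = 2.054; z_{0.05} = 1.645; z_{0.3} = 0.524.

For two independent groups with equal n: n = 2·((z_{α} + z_β) / d)².
z_{α} + z_β = 2.054 + 0.524 = 2.578.
n = 2 × (2.578 / 0.27)² = 2 × 9.548² = 2 × 91.17 = 182.3.
Round up to the next whole participant.

n = 183 per group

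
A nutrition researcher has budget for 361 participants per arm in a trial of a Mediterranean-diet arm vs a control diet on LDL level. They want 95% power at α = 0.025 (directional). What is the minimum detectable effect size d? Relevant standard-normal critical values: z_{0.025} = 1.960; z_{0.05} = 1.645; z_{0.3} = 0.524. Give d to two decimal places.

d_min ≈ 0.27

For two independent groups of n = 361 each: d_min = (z_{α} + z_β)·√(2/n).
z-sum = 1.960 + 1.645 = 3.605.
d_min = 3.605 × √(2/361) = 3.605 × 0.0744 = 0.268.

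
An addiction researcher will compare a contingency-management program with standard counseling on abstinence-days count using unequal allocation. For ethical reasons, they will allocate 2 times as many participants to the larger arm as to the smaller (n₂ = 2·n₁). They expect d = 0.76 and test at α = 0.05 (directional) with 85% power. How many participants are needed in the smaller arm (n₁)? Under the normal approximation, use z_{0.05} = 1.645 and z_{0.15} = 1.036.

With allocation ratio k = n₂/n₁ = 2, Var(x̄₁−x̄₂) = σ²(1/n₁ + 1/(k·n₁)) = σ²·(k+1)/(k·n₁).
So n₁ = (1 + 1/k)·((z_{α} + z_β)/d)² = 1.500 × (2.681/0.76)².
n₁ = 1.500 × 12.44 = 18.7.
Round up: n₁ = 19, giving n₂ = 2 × 19 = 38.

n₁ = 19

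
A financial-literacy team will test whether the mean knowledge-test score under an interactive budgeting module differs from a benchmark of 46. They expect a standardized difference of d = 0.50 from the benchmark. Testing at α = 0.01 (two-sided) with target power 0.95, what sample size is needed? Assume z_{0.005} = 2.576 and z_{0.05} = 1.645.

n = 72

For a one-sample test: n = ((z_{α/2} + z_β) / d)².
z_{α/2} + z_β = 2.576 + 1.645 = 4.221.
n = (4.221 / 0.50)² = 8.442² = 71.27.
Round up.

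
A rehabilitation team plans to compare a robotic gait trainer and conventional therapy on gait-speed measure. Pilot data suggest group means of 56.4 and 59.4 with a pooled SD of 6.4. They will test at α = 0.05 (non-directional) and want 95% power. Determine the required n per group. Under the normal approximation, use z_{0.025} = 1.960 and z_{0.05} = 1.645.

n = 119 per group

Cohen's d = |M₁ − M₂| / SD_pooled = |56.4 − 59.4| / 6.4 = 3.0 / 6.4 = 0.469.
For two independent groups with equal n: n = 2·((z_{α/2} + z_β) / d)².
z_{α/2} + z_β = 1.960 + 1.645 = 3.605.
n = 2 × (3.605 / 0.469)² = 2 × 7.687² = 2 × 59.08 = 118.2.
Round up to the next whole participant.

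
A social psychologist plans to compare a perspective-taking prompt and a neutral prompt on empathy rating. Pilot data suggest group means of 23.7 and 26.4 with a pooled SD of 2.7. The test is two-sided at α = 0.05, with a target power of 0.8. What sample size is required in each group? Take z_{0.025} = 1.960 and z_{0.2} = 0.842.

Cohen's d = |M₁ − M₂| / SD_pooled = |23.7 − 26.4| / 2.7 = 2.7 / 2.7 = 1.000.
For two independent groups with equal n: n = 2·((z_{α/2} + z_β) / d)².
z_{α/2} + z_β = 1.960 + 0.842 = 2.802.
n = 2 × (2.802 / 1.000)² = 2 × 2.802² = 2 × 7.85 = 15.7.
Round up to the next whole participant.

n = 16 per group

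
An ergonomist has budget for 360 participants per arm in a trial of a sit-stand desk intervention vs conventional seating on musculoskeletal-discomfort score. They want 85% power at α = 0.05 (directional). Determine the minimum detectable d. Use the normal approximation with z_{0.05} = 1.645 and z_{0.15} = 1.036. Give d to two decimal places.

For two independent groups of n = 360 each: d_min = (z_{α} + z_β)·√(2/n).
z-sum = 1.645 + 1.036 = 2.681.
d_min = 2.681 × √(2/360) = 2.681 × 0.0745 = 0.200.

d_min ≈ 0.20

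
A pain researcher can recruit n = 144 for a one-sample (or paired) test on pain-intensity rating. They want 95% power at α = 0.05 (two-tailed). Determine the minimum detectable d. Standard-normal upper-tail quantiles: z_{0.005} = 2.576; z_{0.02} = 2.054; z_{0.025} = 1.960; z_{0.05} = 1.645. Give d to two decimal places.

For a single sample (or paired design) of n = 144: d_min = (z_{α/2} + z_β)/√n.
z-sum = 1.960 + 1.645 = 3.605.
d_min = 3.605 / √144 = 3.605 / 12.000 = 0.300.

d_min ≈ 0.30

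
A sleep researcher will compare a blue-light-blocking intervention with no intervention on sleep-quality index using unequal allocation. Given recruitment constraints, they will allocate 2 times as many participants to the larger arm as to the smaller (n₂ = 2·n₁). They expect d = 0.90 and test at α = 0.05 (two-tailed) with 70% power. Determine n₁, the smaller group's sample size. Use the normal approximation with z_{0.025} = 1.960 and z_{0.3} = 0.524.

n₁ = 12

With allocation ratio k = n₂/n₁ = 2, Var(x̄₁−x̄₂) = σ²(1/n₁ + 1/(k·n₁)) = σ²·(k+1)/(k·n₁).
So n₁ = (1 + 1/k)·((z_{α/2} + z_β)/d)² = 1.500 × (2.484/0.90)².
n₁ = 1.500 × 7.62 = 11.4.
Round up: n₁ = 12, giving n₂ = 2 × 12 = 24.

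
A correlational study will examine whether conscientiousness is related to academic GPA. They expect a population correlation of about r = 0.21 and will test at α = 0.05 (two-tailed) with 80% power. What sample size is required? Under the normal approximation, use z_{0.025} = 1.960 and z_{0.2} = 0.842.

Fisher's z: C = ½·ln((1+r)/(1−r)) = ½·ln(1.5316) = 0.2132.
n = ((z_{α/2} + z_β)/C)² + 3.
(1.960 + 0.842) / 0.2132 = 2.802 / 0.2132 = 13.143.
n = 13.143² + 3 = 172.73 + 3 = 175.7.
Round up.

n = 176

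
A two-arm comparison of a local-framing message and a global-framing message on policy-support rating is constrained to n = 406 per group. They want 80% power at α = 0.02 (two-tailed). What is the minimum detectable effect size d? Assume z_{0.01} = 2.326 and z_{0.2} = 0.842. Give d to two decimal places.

d_min ≈ 0.22

For two independent groups of n = 406 each: d_min = (z_{α/2} + z_β)·√(2/n).
z-sum = 2.326 + 0.842 = 3.168.
d_min = 3.168 × √(2/406) = 3.168 × 0.0702 = 0.222.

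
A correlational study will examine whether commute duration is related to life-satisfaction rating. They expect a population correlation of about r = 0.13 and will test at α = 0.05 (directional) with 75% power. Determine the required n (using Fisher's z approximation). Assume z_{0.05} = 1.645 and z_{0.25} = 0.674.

n = 318

Fisher's z: C = ½·ln((1+r)/(1−r)) = ½·ln(1.2989) = 0.1307.
n = ((z_{α} + z_β)/C)² + 3.
(1.645 + 0.674) / 0.1307 = 2.319 / 0.1307 = 17.743.
n = 17.743² + 3 = 314.81 + 3 = 317.8.
Round up.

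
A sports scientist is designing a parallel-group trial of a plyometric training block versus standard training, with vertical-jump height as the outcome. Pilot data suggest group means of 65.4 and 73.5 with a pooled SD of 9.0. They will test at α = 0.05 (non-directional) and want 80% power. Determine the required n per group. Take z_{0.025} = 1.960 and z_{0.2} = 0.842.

n = 20 per group

Cohen's d = |M₁ − M₂| / SD_pooled = |65.4 − 73.5| / 9.0 = 8.1 / 9.0 = 0.900.
For two independent groups with equal n: n = 2·((z_{α/2} + z_β) / d)².
z_{α/2} + z_β = 1.960 + 0.842 = 2.802.
n = 2 × (2.802 / 0.900)² = 2 × 3.113² = 2 × 9.69 = 19.4.
Round up to the next whole participant.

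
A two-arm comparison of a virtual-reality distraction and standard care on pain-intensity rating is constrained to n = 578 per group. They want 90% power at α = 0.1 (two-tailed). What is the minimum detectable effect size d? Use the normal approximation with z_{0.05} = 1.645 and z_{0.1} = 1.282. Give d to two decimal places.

d_min ≈ 0.17

For two independent groups of n = 578 each: d_min = (z_{α/2} + z_β)·√(2/n).
z-sum = 1.645 + 1.282 = 2.927.
d_min = 2.927 × √(2/578) = 2.927 × 0.0588 = 0.172.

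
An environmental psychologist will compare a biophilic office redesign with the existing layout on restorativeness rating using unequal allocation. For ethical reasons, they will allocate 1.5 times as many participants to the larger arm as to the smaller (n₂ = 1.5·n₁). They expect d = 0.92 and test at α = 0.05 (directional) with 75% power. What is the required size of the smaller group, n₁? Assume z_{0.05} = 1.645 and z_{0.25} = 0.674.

With allocation ratio k = n₂/n₁ = 1.5, Var(x̄₁−x̄₂) = σ²(1/n₁ + 1/(k·n₁)) = σ²·(k+1)/(k·n₁).
So n₁ = (1 + 1/k)·((z_{α} + z_β)/d)² = 1.667 × (2.319/0.92)².
n₁ = 1.667 × 6.35 = 10.6.
Round up: n₁ = 11, giving n₂ = ⌈1.5 × 11⌉ = ⌈16.5⌉ = 17.

n₁ = 11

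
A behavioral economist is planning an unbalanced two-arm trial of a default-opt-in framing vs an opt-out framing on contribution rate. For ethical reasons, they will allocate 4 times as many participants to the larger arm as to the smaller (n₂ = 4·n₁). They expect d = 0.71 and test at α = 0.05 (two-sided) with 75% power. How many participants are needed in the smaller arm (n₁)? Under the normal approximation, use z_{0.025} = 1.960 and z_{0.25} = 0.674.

With allocation ratio k = n₂/n₁ = 4, Var(x̄₁−x̄₂) = σ²(1/n₁ + 1/(k·n₁)) = σ²·(k+1)/(k·n₁).
So n₁ = (1 + 1/k)·((z_{α/2} + z_β)/d)² = 1.250 × (2.634/0.71)².
n₁ = 1.250 × 13.76 = 17.2.
Round up: n₁ = 18, giving n₂ = 4 × 18 = 72.

n₁ = 18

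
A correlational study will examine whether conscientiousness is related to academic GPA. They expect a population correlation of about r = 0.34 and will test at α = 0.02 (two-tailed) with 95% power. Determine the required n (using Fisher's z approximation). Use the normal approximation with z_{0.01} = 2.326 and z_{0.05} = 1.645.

Fisher's z: C = ½·ln((1+r)/(1−r)) = ½·ln(2.0303) = 0.3541.
n = ((z_{α/2} + z_β)/C)² + 3.
(2.326 + 1.645) / 0.3541 = 3.971 / 0.3541 = 11.214.
n = 11.214² + 3 = 125.76 + 3 = 128.8.
Round up.

n = 129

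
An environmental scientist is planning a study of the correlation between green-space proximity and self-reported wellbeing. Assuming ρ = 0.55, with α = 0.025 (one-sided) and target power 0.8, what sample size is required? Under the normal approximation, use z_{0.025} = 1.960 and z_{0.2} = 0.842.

Fisher's z: C = ½·ln((1+r)/(1−r)) = ½·ln(3.4444) = 0.6184.
n = ((z_{α} + z_β)/C)² + 3.
(1.960 + 0.842) / 0.6184 = 2.802 / 0.6184 = 4.531.
n = 4.531² + 3 = 20.53 + 3 = 23.5.
Round up.

n = 24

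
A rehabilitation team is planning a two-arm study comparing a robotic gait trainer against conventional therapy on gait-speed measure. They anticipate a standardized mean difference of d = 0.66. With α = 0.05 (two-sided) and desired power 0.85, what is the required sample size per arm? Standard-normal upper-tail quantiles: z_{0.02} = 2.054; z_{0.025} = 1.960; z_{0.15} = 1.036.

For two independent groups with equal n: n = 2·((z_{α/2} + z_β) / d)².
z_{α/2} + z_β = 1.960 + 1.036 = 2.996.
n = 2 × (2.996 / 0.66)² = 2 × 4.539² = 2 × 20.61 = 41.2.
Round up to the next whole participant.

n = 42 per group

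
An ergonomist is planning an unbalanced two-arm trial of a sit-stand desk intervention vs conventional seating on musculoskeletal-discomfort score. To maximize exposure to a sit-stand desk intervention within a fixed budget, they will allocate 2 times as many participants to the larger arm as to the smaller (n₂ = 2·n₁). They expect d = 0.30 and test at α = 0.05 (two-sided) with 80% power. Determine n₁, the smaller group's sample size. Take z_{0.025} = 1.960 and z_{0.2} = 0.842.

n₁ = 131

With allocation ratio k = n₂/n₁ = 2, Var(x̄₁−x̄₂) = σ²(1/n₁ + 1/(k·n₁)) = σ²·(k+1)/(k·n₁).
So n₁ = (1 + 1/k)·((z_{α/2} + z_β)/d)² = 1.500 × (2.802/0.30)².
n₁ = 1.500 × 87.24 = 130.9.
Round up: n₁ = 131, giving n₂ = 2 × 131 = 262.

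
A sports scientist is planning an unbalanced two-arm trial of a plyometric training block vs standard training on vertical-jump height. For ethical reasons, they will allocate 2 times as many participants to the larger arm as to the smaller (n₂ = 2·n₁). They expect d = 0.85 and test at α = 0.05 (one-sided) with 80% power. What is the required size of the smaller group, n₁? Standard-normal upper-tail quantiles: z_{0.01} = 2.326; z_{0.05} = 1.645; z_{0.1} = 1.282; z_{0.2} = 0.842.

With allocation ratio k = n₂/n₁ = 2, Var(x̄₁−x̄₂) = σ²(1/n₁ + 1/(k·n₁)) = σ²·(k+1)/(k·n₁).
So n₁ = (1 + 1/k)·((z_{α} + z_β)/d)² = 1.500 × (2.487/0.85)².
n₁ = 1.500 × 8.56 = 12.8.
Round up: n₁ = 13, giving n₂ = 2 × 13 = 26.

n₁ = 13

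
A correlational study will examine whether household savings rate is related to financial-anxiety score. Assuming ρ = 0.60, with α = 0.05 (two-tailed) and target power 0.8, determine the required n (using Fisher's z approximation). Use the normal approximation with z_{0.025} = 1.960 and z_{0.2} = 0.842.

n = 20

Fisher's z: C = ½·ln((1+r)/(1−r)) = ½·ln(4.0000) = 0.6931.
n = ((z_{α/2} + z_β)/C)² + 3.
(1.960 + 0.842) / 0.6931 = 2.802 / 0.6931 = 4.043.
n = 4.043² + 3 = 16.34 + 3 = 19.3.
Round up.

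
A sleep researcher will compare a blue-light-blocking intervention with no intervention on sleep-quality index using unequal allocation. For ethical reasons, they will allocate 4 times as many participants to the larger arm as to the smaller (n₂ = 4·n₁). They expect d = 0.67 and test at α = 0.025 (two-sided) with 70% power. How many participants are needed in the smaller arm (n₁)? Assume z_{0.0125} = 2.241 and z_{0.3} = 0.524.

With allocation ratio k = n₂/n₁ = 4, Var(x̄₁−x̄₂) = σ²(1/n₁ + 1/(k·n₁)) = σ²·(k+1)/(k·n₁).
So n₁ = (1 + 1/k)·((z_{α/2} + z_β)/d)² = 1.250 × (2.765/0.67)².
n₁ = 1.250 × 17.03 = 21.3.
Round up: n₁ = 22, giving n₂ = 4 × 22 = 88.

n₁ = 22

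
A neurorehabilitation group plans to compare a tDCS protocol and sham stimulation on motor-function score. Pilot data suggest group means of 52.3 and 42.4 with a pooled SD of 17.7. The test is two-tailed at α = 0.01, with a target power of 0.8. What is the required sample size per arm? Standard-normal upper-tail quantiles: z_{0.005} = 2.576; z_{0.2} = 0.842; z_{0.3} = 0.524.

n = 75 per group

Cohen's d = |M₁ − M₂| / SD_pooled = |52.3 − 42.4| / 17.7 = 9.9 / 17.7 = 0.559.
For two independent groups with equal n: n = 2·((z_{α/2} + z_β) / d)².
z_{α/2} + z_β = 2.576 + 0.842 = 3.418.
n = 2 × (3.418 / 0.559)² = 2 × 6.114² = 2 × 37.39 = 74.8.
Round up to the next whole participant.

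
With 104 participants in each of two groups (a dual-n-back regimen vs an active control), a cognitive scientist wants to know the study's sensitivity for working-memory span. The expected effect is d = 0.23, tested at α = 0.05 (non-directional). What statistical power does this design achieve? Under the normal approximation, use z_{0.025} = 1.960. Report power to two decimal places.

power ≈ 0.38

For two equal groups, power = Φ(d·√(n/2) − z_{α/2}).
d·√(n/2) = 0.23 × √(104/2) = 0.23 × 7.211 = 1.659.
z_β = 1.659 − 1.960 = -0.301.
Power = Φ(-0.301) = 0.382.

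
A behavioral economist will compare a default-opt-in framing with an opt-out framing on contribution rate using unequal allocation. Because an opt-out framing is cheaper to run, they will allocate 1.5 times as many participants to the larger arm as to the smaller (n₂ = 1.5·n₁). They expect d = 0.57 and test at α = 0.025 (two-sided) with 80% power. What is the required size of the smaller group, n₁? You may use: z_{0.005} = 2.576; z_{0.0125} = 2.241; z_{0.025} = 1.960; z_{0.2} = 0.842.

With allocation ratio k = n₂/n₁ = 1.5, Var(x̄₁−x̄₂) = σ²(1/n₁ + 1/(k·n₁)) = σ²·(k+1)/(k·n₁).
So n₁ = (1 + 1/k)·((z_{α/2} + z_β)/d)² = 1.667 × (3.083/0.57)².
n₁ = 1.667 × 29.25 = 48.8.
Round up: n₁ = 49, giving n₂ = ⌈1.5 × 49⌉ = ⌈73.5⌉ = 74.

n₁ = 49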